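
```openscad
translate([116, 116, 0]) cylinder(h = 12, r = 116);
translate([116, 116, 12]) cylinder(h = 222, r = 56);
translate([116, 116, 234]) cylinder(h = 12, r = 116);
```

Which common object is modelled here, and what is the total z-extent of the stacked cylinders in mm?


A spool. The overall height is 246 mm.

Three coaxial cylinders, large–small–large — a spool. Two 12 mm flanges and a 222 mm core give 12 + 222 + 12 = 246 mm.


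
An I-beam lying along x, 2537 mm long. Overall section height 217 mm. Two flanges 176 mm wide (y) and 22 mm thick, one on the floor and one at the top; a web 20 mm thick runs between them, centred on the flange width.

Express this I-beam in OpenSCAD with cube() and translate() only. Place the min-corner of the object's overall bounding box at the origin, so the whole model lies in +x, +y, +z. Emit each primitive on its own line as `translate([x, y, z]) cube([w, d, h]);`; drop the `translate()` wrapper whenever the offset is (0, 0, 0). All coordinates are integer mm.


cube([2537, 176, 22]);
translate([0, 78, 22]) cube([2537, 20, 173]);
translate([0, 0, 195]) cube([2537, 176, 22]);


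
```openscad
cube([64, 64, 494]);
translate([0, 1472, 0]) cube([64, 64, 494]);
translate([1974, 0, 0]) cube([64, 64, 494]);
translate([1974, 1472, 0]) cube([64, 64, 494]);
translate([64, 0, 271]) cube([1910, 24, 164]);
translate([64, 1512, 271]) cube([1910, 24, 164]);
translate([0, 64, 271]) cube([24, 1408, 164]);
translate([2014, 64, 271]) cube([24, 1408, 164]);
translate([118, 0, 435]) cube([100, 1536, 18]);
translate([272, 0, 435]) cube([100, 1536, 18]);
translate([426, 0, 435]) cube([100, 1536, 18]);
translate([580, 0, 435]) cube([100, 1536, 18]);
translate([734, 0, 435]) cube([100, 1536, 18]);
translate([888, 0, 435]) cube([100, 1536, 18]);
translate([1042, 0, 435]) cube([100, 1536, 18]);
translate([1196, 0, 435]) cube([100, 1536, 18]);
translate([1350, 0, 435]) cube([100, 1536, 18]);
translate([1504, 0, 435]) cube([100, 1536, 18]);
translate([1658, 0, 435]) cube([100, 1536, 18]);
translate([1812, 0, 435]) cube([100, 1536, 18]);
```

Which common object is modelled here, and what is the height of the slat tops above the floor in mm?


A bed frame. The slat-top height is 453 mm.

Four posts, four rails, and a row of slats — a bed frame. Slats sit on the rails at z = 271 + 164 = 435; with slat thickness 18, the top is 453 mm.


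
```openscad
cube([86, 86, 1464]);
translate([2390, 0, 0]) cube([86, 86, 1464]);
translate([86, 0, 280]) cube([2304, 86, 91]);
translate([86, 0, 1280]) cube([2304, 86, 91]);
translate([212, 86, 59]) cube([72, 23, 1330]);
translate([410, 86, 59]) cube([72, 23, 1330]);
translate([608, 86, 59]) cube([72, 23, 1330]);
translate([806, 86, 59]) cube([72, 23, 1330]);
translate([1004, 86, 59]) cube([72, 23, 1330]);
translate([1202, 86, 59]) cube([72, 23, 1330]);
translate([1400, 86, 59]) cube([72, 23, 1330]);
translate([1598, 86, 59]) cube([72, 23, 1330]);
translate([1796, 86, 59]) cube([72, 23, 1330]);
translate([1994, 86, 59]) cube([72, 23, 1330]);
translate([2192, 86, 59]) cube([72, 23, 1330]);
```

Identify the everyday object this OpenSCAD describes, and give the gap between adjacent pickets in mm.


A fence section. The picket gap is 126 mm.

Two posts, two rails, 11 pickets — a fence section. Span 2304 mm holds 11 pickets of 72 mm with 12 equal gaps: ⌊(2304 − 11·72) / 12⌋ = 126 mm.


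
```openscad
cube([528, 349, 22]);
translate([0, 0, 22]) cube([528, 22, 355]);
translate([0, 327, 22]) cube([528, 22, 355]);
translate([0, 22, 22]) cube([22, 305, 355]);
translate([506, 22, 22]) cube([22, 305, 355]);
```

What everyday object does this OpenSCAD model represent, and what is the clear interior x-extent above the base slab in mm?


An open box. The internal width is 484 mm.

A 528×349 base slab with four walls standing on it — an open box. The base is 528 mm wide and the walls are 22 mm thick, so the internal width is 528 − 2 × 22 = 484 mm.


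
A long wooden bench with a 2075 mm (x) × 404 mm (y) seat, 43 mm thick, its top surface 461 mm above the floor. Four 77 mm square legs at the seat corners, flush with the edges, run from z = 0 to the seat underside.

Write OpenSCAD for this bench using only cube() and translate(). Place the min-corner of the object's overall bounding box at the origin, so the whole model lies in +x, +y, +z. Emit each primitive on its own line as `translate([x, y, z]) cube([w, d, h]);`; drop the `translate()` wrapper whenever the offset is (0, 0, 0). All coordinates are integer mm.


translate([0, 0, 418]) cube([2075, 404, 43]);
cube([77, 77, 418]);
translate([0, 327, 0]) cube([77, 77, 418]);
translate([1998, 0, 0]) cube([77, 77, 418]);
translate([1998, 327, 0]) cube([77, 77, 418]);


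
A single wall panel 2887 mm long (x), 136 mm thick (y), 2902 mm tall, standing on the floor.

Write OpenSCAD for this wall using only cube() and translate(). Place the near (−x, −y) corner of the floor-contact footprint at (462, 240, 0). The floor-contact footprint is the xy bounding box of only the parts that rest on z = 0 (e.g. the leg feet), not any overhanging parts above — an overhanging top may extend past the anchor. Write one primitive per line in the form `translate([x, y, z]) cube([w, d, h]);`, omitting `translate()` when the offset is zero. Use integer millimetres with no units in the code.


translate([462, 240, 0]) cube([2887, 136, 2902]);


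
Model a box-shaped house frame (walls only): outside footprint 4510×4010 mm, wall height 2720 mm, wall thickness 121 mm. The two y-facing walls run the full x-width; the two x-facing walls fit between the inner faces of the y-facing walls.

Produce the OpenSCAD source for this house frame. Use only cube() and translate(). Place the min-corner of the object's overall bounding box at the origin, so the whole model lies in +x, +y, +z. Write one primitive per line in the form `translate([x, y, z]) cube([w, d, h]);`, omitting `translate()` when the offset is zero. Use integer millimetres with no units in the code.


cube([4510, 121, 2720]);
translate([0, 3889, 0]) cube([4510, 121, 2720]);
translate([0, 121, 0]) cube([121, 3768, 2720]);
translate([4389, 121, 0]) cube([121, 3768, 2720]);


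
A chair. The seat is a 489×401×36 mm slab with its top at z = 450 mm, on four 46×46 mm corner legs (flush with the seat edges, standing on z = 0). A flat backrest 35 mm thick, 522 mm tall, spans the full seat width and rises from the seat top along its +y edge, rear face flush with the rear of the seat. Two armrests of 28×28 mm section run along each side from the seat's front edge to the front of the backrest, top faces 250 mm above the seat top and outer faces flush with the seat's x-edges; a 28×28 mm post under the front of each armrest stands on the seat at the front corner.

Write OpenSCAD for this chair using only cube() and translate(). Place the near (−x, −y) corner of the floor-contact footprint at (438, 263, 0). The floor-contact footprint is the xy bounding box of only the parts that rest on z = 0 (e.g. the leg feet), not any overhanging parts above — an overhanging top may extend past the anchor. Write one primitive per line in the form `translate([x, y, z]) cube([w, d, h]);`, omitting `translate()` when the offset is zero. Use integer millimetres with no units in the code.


translate([438, 263, 414]) cube([489, 401, 36]);
translate([438, 263, 0]) cube([46, 46, 414]);
translate([881, 263, 0]) cube([46, 46, 414]);
translate([438, 618, 0]) cube([46, 46, 414]);
translate([881, 618, 0]) cube([46, 46, 414]);
translate([438, 629, 450]) cube([489, 35, 522]);
translate([438, 263, 672]) cube([28, 366, 28]);
translate([899, 263, 672]) cube([28, 366, 28]);
translate([438, 263, 450]) cube([28, 28, 222]);
translate([899, 263, 450]) cube([28, 28, 222]);


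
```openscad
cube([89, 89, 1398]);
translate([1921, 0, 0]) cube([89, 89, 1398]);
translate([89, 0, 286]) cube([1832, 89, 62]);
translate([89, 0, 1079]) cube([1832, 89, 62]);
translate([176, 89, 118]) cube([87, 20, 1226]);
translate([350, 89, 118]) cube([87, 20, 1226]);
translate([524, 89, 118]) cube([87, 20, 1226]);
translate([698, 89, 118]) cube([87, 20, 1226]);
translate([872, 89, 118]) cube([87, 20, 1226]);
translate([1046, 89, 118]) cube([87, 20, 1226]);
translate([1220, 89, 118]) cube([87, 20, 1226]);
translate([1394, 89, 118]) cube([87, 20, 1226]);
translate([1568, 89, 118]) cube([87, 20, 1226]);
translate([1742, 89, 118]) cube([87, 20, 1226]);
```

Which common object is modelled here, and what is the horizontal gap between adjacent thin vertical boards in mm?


A fence section. The picket gap is 87 mm.

Two posts, two rails, 10 pickets — a fence section. Span 1832 mm holds 10 pickets of 87 mm with 11 equal gaps: ⌊(1832 − 10·87) / 11⌋ = 87 mm.


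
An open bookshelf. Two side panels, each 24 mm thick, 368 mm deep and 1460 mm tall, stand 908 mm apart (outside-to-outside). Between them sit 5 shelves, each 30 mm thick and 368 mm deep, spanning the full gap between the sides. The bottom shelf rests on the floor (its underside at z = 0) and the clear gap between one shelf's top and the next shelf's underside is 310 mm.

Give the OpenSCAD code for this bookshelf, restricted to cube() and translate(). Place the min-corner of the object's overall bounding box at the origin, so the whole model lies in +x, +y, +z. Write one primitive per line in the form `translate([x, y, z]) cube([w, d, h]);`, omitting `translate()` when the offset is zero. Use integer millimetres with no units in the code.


cube([24, 368, 1460]);
translate([884, 0, 0]) cube([24, 368, 1460]);
translate([24, 0, 0]) cube([860, 368, 30]);
translate([24, 0, 340]) cube([860, 368, 30]);
translate([24, 0, 680]) cube([860, 368, 30]);
translate([24, 0, 1020]) cube([860, 368, 30]);
translate([24, 0, 1360]) cube([860, 368, 30]);


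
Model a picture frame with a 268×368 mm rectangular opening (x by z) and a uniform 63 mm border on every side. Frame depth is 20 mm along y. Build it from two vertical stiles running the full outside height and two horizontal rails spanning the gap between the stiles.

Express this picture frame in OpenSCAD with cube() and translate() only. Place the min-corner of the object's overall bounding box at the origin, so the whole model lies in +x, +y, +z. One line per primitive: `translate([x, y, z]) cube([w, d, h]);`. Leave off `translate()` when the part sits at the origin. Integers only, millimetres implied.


cube([63, 20, 494]);
translate([331, 0, 0]) cube([63, 20, 494]);
translate([63, 0, 0]) cube([268, 20, 63]);
translate([63, 0, 431]) cube([268, 20, 63]);


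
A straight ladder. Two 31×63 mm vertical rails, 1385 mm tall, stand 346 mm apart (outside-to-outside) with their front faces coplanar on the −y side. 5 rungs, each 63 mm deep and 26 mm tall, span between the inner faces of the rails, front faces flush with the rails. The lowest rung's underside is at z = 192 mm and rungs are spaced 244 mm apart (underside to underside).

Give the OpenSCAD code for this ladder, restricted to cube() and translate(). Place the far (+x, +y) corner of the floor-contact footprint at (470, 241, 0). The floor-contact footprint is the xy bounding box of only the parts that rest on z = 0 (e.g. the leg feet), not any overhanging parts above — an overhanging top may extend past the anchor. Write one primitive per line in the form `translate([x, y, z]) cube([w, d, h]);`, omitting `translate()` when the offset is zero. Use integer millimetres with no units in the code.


translate([124, 178, 0]) cube([31, 63, 1385]);
translate([439, 178, 0]) cube([31, 63, 1385]);
translate([155, 178, 192]) cube([284, 63, 26]);
translate([155, 178, 436]) cube([284, 63, 26]);
translate([155, 178, 680]) cube([284, 63, 26]);
translate([155, 178, 924]) cube([284, 63, 26]);
translate([155, 178, 1168]) cube([284, 63, 26]);


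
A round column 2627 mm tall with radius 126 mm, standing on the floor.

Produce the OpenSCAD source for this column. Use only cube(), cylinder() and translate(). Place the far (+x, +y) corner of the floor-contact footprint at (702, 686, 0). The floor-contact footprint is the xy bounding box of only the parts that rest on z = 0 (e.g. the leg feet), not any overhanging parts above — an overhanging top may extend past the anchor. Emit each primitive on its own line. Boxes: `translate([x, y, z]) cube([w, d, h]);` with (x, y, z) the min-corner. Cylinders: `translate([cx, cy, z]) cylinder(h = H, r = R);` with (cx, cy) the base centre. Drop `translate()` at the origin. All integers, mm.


translate([576, 560, 0]) cylinder(h = 2627, r = 126);


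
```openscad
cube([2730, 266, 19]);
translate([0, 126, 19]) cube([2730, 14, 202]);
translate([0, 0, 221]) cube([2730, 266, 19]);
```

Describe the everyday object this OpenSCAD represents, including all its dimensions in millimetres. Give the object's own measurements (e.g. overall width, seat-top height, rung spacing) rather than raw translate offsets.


An I-beam lying along x, 2730 mm long. Overall section height 240 mm. Two flanges 266 mm wide (y) and 19 mm thick, one on the floor and one at the top; a web 14 mm thick runs between them, centred on the flange width.


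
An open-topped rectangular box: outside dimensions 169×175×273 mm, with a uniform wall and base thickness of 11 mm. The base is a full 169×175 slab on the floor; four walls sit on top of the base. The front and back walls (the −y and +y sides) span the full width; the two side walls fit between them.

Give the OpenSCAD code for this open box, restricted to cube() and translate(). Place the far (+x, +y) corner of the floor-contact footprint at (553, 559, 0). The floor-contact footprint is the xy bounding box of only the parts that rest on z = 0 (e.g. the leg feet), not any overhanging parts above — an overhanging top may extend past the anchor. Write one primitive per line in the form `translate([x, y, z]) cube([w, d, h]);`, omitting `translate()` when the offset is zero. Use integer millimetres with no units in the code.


translate([384, 384, 0]) cube([169, 175, 11]);
translate([384, 384, 11]) cube([169, 11, 262]);
translate([384, 548, 11]) cube([169, 11, 262]);
translate([384, 395, 11]) cube([11, 153, 262]);
translate([542, 395, 11]) cube([11, 153, 262]);


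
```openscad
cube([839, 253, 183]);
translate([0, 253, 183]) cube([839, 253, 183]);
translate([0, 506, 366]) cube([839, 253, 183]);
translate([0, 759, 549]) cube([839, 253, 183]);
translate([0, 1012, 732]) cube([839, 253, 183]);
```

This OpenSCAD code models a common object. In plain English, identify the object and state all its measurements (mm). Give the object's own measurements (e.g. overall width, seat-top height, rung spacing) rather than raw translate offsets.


A straight staircase of 5 solid steps. Each step is 839 mm wide (x), 253 mm deep (y, the going) and 183 mm tall (the rise). The first step rests on the floor; each subsequent step sits one going further in +y and one rise higher in +z, directly behind and above the previous step with no overlap.


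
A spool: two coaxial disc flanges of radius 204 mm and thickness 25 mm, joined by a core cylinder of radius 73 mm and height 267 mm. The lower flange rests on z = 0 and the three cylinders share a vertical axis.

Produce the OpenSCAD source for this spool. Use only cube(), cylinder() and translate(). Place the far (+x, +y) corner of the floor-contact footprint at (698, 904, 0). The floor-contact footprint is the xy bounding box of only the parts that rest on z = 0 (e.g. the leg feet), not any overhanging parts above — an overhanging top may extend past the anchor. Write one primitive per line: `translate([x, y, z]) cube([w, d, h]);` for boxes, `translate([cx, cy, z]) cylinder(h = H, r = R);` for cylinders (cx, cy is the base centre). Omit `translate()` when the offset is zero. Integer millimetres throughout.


translate([494, 700, 0]) cylinder(h = 25, r = 204);
translate([494, 700, 25]) cylinder(h = 267, r = 73);
translate([494, 700, 292]) cylinder(h = 25, r = 204);


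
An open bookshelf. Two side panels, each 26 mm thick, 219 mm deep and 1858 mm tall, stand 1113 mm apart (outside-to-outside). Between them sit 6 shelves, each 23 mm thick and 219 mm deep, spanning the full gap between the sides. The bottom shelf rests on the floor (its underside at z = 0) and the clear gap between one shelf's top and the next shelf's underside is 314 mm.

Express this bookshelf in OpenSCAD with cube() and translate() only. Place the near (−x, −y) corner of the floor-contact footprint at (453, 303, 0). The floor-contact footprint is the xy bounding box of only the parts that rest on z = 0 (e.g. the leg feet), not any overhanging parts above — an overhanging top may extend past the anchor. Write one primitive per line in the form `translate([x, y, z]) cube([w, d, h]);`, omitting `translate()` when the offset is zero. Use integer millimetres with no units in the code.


translate([453, 303, 0]) cube([26, 219, 1858]);
translate([1540, 303, 0]) cube([26, 219, 1858]);
translate([479, 303, 0]) cube([1061, 219, 23]);
translate([479, 303, 337]) cube([1061, 219, 23]);
translate([479, 303, 674]) cube([1061, 219, 23]);
translate([479, 303, 1011]) cube([1061, 219, 23]);
translate([479, 303, 1348]) cube([1061, 219, 23]);
translate([479, 303, 1685]) cube([1061, 219, 23]);


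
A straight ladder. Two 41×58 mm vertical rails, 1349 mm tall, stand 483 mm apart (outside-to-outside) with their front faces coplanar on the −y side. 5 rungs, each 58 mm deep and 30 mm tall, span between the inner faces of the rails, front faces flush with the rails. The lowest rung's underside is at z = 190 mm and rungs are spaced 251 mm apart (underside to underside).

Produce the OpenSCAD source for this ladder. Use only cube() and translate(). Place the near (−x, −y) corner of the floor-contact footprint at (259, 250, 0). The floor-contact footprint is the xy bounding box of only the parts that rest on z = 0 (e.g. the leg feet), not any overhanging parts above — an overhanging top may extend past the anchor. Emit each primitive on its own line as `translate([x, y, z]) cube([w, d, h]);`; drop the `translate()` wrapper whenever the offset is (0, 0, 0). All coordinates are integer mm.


translate([259, 250, 0]) cube([41, 58, 1349]);
translate([701, 250, 0]) cube([41, 58, 1349]);
translate([300, 250, 190]) cube([401, 58, 30]);
translate([300, 250, 441]) cube([401, 58, 30]);
translate([300, 250, 692]) cube([401, 58, 30]);
translate([300, 250, 943]) cube([401, 58, 30]);
translate([300, 250, 1194]) cube([401, 58, 30]);


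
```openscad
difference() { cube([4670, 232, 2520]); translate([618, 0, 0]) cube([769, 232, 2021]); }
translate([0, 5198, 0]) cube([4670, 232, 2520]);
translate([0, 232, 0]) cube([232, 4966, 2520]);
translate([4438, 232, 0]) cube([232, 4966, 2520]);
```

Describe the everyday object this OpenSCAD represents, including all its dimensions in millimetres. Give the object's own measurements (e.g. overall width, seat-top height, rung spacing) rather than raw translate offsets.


A single room: four walls, each 2520 mm tall and 232 mm thick, enclosing an outside footprint 4670×5430 mm (x × y), no floor or roof. The front and back walls (−y and +y sides) run the full x-width; the side walls fit between their inner faces. A door opening 769 mm wide and 2021 mm tall is cut through the front wall from the floor up, its −x edge 618 mm from the wall's −x end.


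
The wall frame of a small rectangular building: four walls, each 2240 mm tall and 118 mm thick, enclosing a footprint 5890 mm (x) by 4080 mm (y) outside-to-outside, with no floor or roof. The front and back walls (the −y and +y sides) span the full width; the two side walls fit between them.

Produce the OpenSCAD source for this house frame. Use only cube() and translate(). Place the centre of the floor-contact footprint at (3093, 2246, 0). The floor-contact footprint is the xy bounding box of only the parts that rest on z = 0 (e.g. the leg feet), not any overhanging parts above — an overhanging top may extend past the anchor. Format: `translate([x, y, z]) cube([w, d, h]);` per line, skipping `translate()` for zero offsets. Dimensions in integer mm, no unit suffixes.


translate([148, 206, 0]) cube([5890, 118, 2240]);
translate([148, 4168, 0]) cube([5890, 118, 2240]);
translate([148, 324, 0]) cube([118, 3844, 2240]);
translate([5920, 324, 0]) cube([118, 3844, 2240]);


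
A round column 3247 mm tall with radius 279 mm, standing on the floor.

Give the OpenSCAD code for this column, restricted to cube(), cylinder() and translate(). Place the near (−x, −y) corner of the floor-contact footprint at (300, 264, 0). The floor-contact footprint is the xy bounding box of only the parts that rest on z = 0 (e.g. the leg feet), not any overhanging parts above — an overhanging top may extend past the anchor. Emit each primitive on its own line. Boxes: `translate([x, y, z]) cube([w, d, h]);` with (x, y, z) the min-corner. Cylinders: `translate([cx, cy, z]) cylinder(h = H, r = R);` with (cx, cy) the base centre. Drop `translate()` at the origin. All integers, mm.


translate([579, 543, 0]) cylinder(h = 3247, r = 279);


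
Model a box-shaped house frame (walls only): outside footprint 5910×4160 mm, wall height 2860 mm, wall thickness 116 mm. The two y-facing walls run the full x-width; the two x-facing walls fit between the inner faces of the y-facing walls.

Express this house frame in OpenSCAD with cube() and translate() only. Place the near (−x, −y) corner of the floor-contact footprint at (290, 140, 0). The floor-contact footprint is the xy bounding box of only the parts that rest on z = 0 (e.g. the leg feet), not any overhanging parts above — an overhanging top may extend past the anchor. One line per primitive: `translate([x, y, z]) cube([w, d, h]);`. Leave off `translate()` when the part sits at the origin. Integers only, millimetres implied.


translate([290, 140, 0]) cube([5910, 116, 2860]);
translate([290, 4184, 0]) cube([5910, 116, 2860]);
translate([290, 256, 0]) cube([116, 3928, 2860]);
translate([6084, 256, 0]) cube([116, 3928, 2860]);


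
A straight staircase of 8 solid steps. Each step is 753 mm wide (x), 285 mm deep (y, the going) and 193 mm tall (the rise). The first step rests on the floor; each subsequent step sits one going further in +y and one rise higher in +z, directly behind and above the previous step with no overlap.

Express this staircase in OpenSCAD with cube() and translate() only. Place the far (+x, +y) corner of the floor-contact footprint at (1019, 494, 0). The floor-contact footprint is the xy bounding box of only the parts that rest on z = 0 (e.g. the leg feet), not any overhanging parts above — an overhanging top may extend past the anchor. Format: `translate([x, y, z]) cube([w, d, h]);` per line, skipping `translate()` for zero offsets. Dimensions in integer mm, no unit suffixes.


translate([266, 209, 0]) cube([753, 285, 193]);
translate([266, 494, 193]) cube([753, 285, 193]);
translate([266, 779, 386]) cube([753, 285, 193]);
translate([266, 1064, 579]) cube([753, 285, 193]);
translate([266, 1349, 772]) cube([753, 285, 193]);
translate([266, 1634, 965]) cube([753, 285, 193]);
translate([266, 1919, 1158]) cube([753, 285, 193]);
translate([266, 2204, 1351]) cube([753, 285, 193]);


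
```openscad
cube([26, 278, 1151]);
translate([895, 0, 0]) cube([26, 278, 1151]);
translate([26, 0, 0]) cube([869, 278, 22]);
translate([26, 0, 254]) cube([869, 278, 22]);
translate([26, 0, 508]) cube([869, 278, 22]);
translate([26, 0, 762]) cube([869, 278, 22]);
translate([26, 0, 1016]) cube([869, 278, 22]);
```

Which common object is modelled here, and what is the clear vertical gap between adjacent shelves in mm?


A bookshelf. The clear shelf gap is 232 mm.

Two tall side panels with 5 horizontal boards between them — a bookshelf. The first two shelf undersides are at z = 0 and z = 254; with shelf thickness 22, the clear gap is 254 − 0 − 22 = 232 mm.


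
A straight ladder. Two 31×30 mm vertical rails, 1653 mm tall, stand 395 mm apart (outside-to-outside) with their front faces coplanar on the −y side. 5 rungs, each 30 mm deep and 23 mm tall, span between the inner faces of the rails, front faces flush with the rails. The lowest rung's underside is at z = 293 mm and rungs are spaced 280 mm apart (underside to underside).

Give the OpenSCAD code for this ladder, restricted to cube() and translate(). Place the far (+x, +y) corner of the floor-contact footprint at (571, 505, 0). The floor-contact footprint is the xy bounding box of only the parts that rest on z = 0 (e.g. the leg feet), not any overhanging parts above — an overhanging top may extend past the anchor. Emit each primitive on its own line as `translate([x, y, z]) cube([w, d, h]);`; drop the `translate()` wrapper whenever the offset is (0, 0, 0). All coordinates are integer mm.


translate([176, 475, 0]) cube([31, 30, 1653]);
translate([540, 475, 0]) cube([31, 30, 1653]);
translate([207, 475, 293]) cube([333, 30, 23]);
translate([207, 475, 573]) cube([333, 30, 23]);
translate([207, 475, 853]) cube([333, 30, 23]);
translate([207, 475, 1133]) cube([333, 30, 23]);
translate([207, 475, 1413]) cube([333, 30, 23]);


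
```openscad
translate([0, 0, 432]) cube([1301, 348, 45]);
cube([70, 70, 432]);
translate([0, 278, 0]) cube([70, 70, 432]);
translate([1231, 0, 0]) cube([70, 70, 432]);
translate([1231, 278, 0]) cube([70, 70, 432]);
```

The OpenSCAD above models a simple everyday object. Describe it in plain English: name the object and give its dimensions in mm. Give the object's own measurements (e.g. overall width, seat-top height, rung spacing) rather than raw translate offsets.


A long wooden bench with a 1301 mm (x) × 348 mm (y) seat, 45 mm thick, its top surface 477 mm above the floor. Four 70 mm square legs at the seat corners, flush with the edges, run from z = 0 to the seat underside.


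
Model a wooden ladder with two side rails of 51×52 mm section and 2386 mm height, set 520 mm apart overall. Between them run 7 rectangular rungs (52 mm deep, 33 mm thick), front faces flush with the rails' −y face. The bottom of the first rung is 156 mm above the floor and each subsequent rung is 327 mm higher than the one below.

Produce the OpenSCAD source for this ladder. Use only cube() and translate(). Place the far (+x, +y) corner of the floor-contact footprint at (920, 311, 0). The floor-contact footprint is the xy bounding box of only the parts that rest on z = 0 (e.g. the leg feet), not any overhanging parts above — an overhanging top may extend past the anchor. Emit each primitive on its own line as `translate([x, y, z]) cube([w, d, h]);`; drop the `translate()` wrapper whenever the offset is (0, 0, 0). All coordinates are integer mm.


translate([400, 259, 0]) cube([51, 52, 2386]);
translate([869, 259, 0]) cube([51, 52, 2386]);
translate([451, 259, 156]) cube([418, 52, 33]);
translate([451, 259, 483]) cube([418, 52, 33]);
translate([451, 259, 810]) cube([418, 52, 33]);
translate([451, 259, 1137]) cube([418, 52, 33]);
translate([451, 259, 1464]) cube([418, 52, 33]);
translate([451, 259, 1791]) cube([418, 52, 33]);
translate([451, 259, 2118]) cube([418, 52, 33]);


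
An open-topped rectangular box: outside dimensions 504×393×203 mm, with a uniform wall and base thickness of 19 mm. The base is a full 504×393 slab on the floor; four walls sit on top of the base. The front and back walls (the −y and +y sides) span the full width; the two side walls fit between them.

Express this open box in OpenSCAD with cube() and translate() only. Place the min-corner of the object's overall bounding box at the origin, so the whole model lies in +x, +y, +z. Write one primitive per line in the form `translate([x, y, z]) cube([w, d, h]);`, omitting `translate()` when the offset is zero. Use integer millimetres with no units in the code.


cube([504, 393, 19]);
translate([0, 0, 19]) cube([504, 19, 184]);
translate([0, 374, 19]) cube([504, 19, 184]);
translate([0, 19, 19]) cube([19, 355, 184]);
translate([485, 19, 19]) cube([19, 355, 184]);


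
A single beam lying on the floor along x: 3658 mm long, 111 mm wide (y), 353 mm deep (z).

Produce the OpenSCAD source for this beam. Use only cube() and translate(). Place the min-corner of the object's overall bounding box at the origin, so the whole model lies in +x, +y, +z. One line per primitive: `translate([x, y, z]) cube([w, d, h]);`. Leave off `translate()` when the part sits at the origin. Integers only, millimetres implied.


cube([3658, 111, 353]);


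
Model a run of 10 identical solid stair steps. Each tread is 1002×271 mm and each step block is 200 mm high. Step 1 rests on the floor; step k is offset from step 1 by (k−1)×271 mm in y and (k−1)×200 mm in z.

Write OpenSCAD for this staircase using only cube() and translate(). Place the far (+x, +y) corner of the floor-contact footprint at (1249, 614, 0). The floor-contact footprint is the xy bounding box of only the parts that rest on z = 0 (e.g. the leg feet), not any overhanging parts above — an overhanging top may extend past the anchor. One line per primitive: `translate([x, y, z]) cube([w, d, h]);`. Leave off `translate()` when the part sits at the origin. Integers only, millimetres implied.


translate([247, 343, 0]) cube([1002, 271, 200]);
translate([247, 614, 200]) cube([1002, 271, 200]);
translate([247, 885, 400]) cube([1002, 271, 200]);
translate([247, 1156, 600]) cube([1002, 271, 200]);
translate([247, 1427, 800]) cube([1002, 271, 200]);
translate([247, 1698, 1000]) cube([1002, 271, 200]);
translate([247, 1969, 1200]) cube([1002, 271, 200]);
translate([247, 2240, 1400]) cube([1002, 271, 200]);
translate([247, 2511, 1600]) cube([1002, 271, 200]);
translate([247, 2782, 1800]) cube([1002, 271, 200]);


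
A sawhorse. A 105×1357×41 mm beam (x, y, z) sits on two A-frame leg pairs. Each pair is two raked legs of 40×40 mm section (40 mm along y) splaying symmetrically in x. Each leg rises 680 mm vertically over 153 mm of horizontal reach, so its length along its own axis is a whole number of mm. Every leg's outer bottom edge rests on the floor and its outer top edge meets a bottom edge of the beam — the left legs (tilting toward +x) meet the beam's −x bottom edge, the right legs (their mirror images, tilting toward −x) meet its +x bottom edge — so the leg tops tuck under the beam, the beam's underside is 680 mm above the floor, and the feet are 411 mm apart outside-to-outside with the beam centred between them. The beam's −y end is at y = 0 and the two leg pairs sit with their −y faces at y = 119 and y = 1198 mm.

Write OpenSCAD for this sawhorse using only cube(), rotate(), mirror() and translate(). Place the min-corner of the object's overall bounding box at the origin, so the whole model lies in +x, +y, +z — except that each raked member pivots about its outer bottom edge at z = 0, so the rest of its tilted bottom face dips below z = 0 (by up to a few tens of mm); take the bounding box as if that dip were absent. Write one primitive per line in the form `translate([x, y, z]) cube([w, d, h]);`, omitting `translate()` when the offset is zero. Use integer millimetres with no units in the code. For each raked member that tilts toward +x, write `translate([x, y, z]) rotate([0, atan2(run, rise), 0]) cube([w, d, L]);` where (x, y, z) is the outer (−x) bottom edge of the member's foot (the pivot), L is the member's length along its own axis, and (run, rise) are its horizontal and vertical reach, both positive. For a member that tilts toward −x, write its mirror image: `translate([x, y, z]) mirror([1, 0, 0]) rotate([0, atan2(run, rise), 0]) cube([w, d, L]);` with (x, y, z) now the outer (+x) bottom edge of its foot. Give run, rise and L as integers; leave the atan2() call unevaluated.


translate([153, 0, 680]) cube([105, 1357, 41]);
translate([0, 119, 0]) rotate([0, atan2(153, 680), 0]) cube([40, 40, 697]);
translate([411, 119, 0]) mirror([1, 0, 0]) rotate([0, atan2(153, 680), 0]) cube([40, 40, 697]);
translate([0, 1198, 0]) rotate([0, atan2(153, 680), 0]) cube([40, 40, 697]);
translate([411, 1198, 0]) mirror([1, 0, 0]) rotate([0, atan2(153, 680), 0]) cube([40, 40, 697]);


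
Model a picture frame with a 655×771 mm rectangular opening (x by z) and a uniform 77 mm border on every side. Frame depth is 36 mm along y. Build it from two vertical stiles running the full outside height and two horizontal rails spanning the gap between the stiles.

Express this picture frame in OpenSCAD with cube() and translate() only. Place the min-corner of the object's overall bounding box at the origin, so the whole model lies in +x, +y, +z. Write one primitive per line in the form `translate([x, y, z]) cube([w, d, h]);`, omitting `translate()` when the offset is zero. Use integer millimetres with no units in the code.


cube([77, 36, 925]);
translate([732, 0, 0]) cube([77, 36, 925]);
translate([77, 0, 0]) cube([655, 36, 77]);
translate([77, 0, 848]) cube([655, 36, 77]);


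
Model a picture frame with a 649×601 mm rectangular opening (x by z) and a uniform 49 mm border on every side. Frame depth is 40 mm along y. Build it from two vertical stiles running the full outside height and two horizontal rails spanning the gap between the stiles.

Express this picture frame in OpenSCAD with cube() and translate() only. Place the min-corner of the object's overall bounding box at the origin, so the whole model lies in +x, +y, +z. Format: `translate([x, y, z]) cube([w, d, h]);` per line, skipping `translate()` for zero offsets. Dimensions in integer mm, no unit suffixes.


cube([49, 40, 699]);
translate([698, 0, 0]) cube([49, 40, 699]);
translate([49, 0, 0]) cube([649, 40, 49]);
translate([49, 0, 650]) cube([649, 40, 49]);


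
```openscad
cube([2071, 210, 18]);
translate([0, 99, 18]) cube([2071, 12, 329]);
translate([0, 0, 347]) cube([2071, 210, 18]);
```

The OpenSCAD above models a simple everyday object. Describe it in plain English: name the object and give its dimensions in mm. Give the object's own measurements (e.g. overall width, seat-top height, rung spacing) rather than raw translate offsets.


An I-beam lying along x, 2071 mm long. Overall section height 365 mm. Two flanges 210 mm wide (y) and 18 mm thick, one on the floor and one at the top; a web 12 mm thick runs between them, centred on the flange width.


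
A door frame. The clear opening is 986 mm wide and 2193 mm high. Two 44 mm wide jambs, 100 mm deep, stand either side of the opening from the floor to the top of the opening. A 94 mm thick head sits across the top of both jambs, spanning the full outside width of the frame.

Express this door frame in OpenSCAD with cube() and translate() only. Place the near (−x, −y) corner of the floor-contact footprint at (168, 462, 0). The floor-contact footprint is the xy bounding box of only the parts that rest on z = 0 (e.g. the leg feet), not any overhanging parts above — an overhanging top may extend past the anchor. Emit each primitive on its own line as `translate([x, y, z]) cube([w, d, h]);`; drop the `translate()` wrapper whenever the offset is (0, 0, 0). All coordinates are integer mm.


translate([168, 462, 0]) cube([44, 100, 2193]);
translate([1198, 462, 0]) cube([44, 100, 2193]);
translate([168, 462, 2193]) cube([1074, 100, 94]);


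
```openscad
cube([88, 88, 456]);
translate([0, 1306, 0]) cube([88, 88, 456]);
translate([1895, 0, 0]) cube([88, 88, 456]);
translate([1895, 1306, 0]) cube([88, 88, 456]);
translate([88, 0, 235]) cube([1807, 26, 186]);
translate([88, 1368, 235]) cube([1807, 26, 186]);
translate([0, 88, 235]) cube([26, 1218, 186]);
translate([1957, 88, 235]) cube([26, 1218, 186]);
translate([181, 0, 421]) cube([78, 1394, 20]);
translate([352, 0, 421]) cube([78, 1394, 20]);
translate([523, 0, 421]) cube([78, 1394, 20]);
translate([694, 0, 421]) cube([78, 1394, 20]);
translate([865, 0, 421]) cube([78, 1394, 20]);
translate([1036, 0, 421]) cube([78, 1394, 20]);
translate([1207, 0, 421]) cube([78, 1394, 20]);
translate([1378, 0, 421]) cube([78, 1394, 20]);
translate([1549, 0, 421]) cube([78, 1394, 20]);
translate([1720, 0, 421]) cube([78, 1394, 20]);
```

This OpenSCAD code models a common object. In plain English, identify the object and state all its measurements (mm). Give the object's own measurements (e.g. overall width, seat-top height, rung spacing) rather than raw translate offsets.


A bed frame 1983 mm long (x) by 1394 mm wide (y). Four 88×88 mm corner posts, 456 mm tall, at the corners of the footprint. Four rails of 26 mm thickness and 186 mm height run between adjacent posts with their undersides at z = 235 mm, their outer faces flush with the outside of the frame (the two x-running rails run between the posts' inner faces; the two y-running rails run between the posts' inner faces). 10 slats, each 78 mm wide (x) and 20 mm thick, lie across the top of the two x-running rails, running the full 1394 mm width of the frame in y; along x they sit between the end posts with a 93 mm gap after the −x posts and between neighbouring slats, leaving 97 mm before the +x posts.


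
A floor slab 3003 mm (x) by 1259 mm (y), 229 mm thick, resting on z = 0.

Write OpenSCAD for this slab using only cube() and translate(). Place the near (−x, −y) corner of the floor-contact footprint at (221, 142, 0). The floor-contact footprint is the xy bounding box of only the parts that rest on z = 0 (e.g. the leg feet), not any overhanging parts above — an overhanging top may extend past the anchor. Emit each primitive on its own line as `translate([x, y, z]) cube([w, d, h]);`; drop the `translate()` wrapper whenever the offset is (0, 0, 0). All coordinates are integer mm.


translate([221, 142, 0]) cube([3003, 1259, 229]);


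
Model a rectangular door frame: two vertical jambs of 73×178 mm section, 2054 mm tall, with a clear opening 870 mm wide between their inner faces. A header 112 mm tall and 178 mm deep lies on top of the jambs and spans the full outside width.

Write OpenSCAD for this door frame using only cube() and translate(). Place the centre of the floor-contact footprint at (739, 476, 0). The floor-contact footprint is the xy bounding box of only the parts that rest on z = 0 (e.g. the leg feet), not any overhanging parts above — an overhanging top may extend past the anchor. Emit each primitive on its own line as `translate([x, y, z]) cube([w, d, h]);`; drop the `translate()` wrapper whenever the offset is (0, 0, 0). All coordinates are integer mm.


translate([231, 387, 0]) cube([73, 178, 2054]);
translate([1174, 387, 0]) cube([73, 178, 2054]);
translate([231, 387, 2054]) cube([1016, 178, 112]);


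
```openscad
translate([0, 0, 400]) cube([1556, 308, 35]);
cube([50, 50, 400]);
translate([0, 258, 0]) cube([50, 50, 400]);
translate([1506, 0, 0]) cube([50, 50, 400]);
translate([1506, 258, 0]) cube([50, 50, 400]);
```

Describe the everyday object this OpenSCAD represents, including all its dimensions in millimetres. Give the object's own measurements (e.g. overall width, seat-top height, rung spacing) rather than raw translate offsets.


A bench: a 1556×308 mm seat slab, 35 mm thick, top at z = 435 mm, on four 50×50 mm square legs flush with the seat corners and standing on z = 0.


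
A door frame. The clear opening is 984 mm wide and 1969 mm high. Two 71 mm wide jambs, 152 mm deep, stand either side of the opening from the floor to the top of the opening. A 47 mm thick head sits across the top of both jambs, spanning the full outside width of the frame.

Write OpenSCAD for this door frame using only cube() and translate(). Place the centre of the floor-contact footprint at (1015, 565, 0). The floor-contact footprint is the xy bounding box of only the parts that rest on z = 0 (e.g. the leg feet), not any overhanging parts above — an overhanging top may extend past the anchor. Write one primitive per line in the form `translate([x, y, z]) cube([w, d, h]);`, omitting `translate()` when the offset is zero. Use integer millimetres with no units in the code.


translate([452, 489, 0]) cube([71, 152, 1969]);
translate([1507, 489, 0]) cube([71, 152, 1969]);
translate([452, 489, 1969]) cube([1126, 152, 47]);


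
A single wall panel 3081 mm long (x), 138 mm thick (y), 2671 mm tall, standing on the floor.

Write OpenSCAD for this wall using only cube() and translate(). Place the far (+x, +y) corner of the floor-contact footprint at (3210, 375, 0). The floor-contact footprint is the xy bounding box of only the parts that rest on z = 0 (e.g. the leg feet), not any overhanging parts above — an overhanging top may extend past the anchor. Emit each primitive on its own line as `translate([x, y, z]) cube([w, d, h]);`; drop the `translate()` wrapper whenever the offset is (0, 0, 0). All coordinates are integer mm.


translate([129, 237, 0]) cube([3081, 138, 2671]);
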